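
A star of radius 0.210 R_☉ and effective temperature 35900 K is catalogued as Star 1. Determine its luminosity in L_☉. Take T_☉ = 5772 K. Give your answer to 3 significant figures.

66.0 L_☉

L/L_☉ = (R/R_☉)² (T/T_☉)⁴ = (0.210)² × (35900/5772)⁴
       = 0.04410 × (6.220)⁴ = 0.04410 × 1496 = 66.00.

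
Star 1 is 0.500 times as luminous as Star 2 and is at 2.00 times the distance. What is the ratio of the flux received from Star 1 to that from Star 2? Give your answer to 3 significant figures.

F = L/(4πd²), so F_1/F_2 = (L_1/L_2) / (d_1/d_2)²
= 0.500 / (2.00)² = 0.500 / 4.000 = 0.1250.

0.125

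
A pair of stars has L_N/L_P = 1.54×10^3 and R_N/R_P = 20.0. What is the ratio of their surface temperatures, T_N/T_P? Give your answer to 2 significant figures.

L ∝ R²T⁴ gives T ∝ (L/R²)^(1/4), so
T_N/T_P = (1.54×10^3 / 20.0²)^(1/4) = (3.850)^(1/4) = 1.401.

1.4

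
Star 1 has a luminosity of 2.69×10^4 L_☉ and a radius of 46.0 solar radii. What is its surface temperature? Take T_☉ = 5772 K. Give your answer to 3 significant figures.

T/T_☉ = (L/L_☉)^(1/4) / (R/R_☉)^(1/2)
T = 5772 × (2.69×10^4)^(1/4) / √(46.0) = 5772 × 12.81 / 6.782 = 1.090×10^4 K.

1.09×10^4 K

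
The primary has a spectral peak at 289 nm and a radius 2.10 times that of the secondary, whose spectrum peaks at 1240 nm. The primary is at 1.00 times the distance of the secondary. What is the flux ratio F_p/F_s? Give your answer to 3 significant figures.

Wien's law: T_p/T_s = λ_s/λ_p = 1240/289 = 4.291.
L_p/L_s = (R_p/R_s)²(T_p/T_s)⁴ = (2.10)²(4.291)⁴ = 1495.
F_p/F_s = (L_p/L_s)/(d_p/d_s)² = 1495/(1.00)² = 1495.

1.49×10^3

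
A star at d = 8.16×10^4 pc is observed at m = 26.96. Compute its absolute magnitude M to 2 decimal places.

7.40

M = m − 5 log₁₀(d/10 pc) = 26.96 − 5 log₁₀(8.16×10^4/10)
  = 26.96 − 5 × 3.912 = 26.96 − 19.56 = 7.40.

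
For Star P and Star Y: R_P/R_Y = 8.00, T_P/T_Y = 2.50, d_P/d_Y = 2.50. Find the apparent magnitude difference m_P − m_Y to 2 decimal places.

L_P/L_Y = (8.00)²(2.50)⁴ = 2500.
F_P/F_Y = (L_P/L_Y)/(d_P/d_Y)² = 2500/6.250 = 400.0.
m_P − m_Y = −2.5 log₁₀(400.0) = -6.51.

-6.51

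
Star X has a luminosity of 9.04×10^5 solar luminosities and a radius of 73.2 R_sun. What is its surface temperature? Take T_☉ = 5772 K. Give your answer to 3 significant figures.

T/T_☉ = (L/L_☉)^(1/4) / (R/R_☉)^(1/2)
T = 5772 × (9.04×10^5)^(1/4) / √(73.2) = 5772 × 30.83 / 8.556 = 2.080×10^4 K.

2.08×10^4 K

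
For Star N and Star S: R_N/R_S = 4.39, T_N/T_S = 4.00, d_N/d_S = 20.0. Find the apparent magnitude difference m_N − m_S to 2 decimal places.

-2.73

L_N/L_S = (4.39)²(4.00)⁴ = 4934.
F_N/F_S = (L_N/L_S)/(d_N/d_S)² = 4934/400.0 = 12.33.
m_N − m_S = −2.5 log₁₀(12.33) = -2.73.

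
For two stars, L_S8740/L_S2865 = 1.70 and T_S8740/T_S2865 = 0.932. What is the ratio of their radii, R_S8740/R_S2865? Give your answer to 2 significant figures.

L ∝ R²T⁴ gives R ∝ √L / T², so
R_S8740/R_S2865 = √(1.70) / (0.932)² = 1.304 / 0.8686 = 1.501.

1.5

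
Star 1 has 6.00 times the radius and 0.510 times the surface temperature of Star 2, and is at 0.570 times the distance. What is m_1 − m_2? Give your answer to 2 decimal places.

-2.19

L_1/L_2 = (6.00)²(0.510)⁴ = 2.435.
F_1/F_2 = (L_1/L_2)/(d_1/d_2)² = 2.435/0.3249 = 7.496.
m_1 − m_2 = −2.5 log₁₀(7.496) = -2.19.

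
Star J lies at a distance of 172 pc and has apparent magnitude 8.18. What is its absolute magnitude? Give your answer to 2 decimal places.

2.00

M = m − 5 log₁₀(d/10 pc) = 8.18 − 5 log₁₀(172/10)
  = 8.18 − 5 × 1.236 = 8.18 − 6.18 = 2.00.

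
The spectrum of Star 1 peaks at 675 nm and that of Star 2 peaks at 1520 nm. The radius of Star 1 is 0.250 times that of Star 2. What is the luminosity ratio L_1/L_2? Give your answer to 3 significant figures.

1.61

Wien's law gives T ∝ 1/λ_max, so T_1/T_2 = λ_2/λ_1 = 1520/675 = 2.252.
Then L ∝ R²T⁴ gives L_1/L_2 = (0.250)² × (2.252)⁴ = 0.06250 × 25.71 = 1.607.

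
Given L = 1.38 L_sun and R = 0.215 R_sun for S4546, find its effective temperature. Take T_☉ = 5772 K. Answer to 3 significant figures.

T/T_☉ = (L/L_☉)^(1/4) / (R/R_☉)^(1/2)
T = 5772 × (1.38)^(1/4) / √(0.215) = 5772 × 1.084 / 0.4637 = 1.349×10^4 K.

1.35×10^4 K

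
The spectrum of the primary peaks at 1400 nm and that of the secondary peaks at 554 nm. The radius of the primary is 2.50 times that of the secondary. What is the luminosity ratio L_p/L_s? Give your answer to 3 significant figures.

0.153

Wien's law gives T ∝ 1/λ_max, so T_p/T_s = λ_s/λ_p = 554/1400 = 0.3957.
Then L ∝ R²T⁴ gives L_p/L_s = (2.50)² × (0.3957)⁴ = 6.250 × 0.02452 = 0.1533.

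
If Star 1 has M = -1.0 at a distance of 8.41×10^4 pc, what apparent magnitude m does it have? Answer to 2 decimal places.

m = M + 5 log₁₀(d/10 pc) = -1.0 + 5 log₁₀(8.41×10^4/10)
  = -1.0 + 5 × 3.925 = -1.0 + 19.62 = 18.62.

18.62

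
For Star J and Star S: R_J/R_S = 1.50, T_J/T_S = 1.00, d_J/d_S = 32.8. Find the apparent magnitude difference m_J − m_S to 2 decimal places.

L_J/L_S = (1.50)²(1.00)⁴ = 2.250.
F_J/F_S = (L_J/L_S)/(d_J/d_S)² = 2.250/1076 = 0.002091.
m_J − m_S = −2.5 log₁₀(0.002091) = 6.70.

6.70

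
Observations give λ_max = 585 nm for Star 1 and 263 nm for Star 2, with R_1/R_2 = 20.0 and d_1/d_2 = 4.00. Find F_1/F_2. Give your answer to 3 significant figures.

1.02

Wien's law: T_1/T_2 = λ_2/λ_1 = 263/585 = 0.4496.
L_1/L_2 = (R_1/R_2)²(T_1/T_2)⁴ = (20.0)²(0.4496)⁴ = 16.34.
F_1/F_2 = (L_1/L_2)/(d_1/d_2)² = 16.34/(4.00)² = 1.021.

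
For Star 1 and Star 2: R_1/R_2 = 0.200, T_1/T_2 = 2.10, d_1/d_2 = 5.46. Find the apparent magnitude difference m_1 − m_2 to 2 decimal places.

L_1/L_2 = (0.200)²(2.10)⁴ = 0.7779.
F_1/F_2 = (L_1/L_2)/(d_1/d_2)² = 0.7779/29.81 = 0.02609.
m_1 − m_2 = −2.5 log₁₀(0.02609) = 3.96.

3.96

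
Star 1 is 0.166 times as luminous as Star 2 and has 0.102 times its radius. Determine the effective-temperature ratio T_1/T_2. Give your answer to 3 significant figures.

2.00

L ∝ R²T⁴ gives T ∝ (L/R²)^(1/4), so
T_1/T_2 = (0.166 / 0.102²)^(1/4) = (15.96)^(1/4) = 1.999.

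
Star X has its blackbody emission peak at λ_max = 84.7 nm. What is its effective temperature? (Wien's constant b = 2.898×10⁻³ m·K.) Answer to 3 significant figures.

T = b/λ_max = 2.898×10⁻³ / (84.7×10⁻⁹) = 3.421×10^4 K.

3.42×10^4 K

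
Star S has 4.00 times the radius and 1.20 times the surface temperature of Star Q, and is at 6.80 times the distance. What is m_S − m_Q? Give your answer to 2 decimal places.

L_S/L_Q = (4.00)²(1.20)⁴ = 33.18.
F_S/F_Q = (L_S/L_Q)/(d_S/d_Q)² = 33.18/46.24 = 0.7175.
m_S − m_Q = −2.5 log₁₀(0.7175) = 0.36.

0.36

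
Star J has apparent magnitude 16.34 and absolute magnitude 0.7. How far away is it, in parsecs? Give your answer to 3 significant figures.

1.34×10^4 pc

m − M = 5 log₁₀(d/10 pc)
16.34 − (0.7) = 15.64 = 5 log₁₀(d/10)
d = 10 × 10^(15.64/5) = 10 × 10^3.128 = 1.343×10^4 pc.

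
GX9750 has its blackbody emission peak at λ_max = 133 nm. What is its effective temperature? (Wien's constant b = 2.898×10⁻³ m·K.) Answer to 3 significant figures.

2.18×10^4 K

T = b/λ_max = 2.898×10⁻³ / (133×10⁻⁹) = 2.179×10^4 K.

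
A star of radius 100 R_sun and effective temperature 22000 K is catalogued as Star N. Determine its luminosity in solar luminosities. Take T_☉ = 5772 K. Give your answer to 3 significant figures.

2.11×10^6 solar luminosities

L/L_☉ = (R/R_☉)² (T/T_☉)⁴ = (100)² × (22000/5772)⁴
       = 1.000×10^4 × (3.812)⁴ = 1.000×10^4 × 211.1 = 2.111×10^6.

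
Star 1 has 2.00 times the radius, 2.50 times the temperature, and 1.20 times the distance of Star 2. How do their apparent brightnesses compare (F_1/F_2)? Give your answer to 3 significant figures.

L_1/L_2 = (R_1/R_2)²(T_1/T_2)⁴ = (2.00)² × (2.50)⁴ = 156.2.
F_1/F_2 = (L_1/L_2)/(d_1/d_2)² = 156.2 / (1.20)² = 108.5.

109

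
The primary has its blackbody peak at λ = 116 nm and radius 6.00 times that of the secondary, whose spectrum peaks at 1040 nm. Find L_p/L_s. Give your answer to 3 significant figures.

2.33×10^5

Wien's law gives T ∝ 1/λ_max, so T_p/T_s = λ_s/λ_p = 1040/116 = 8.966.
Then L ∝ R²T⁴ gives L_p/L_s = (6.00)² × (8.966)⁴ = 36.00 × 6461 = 2.326×10^5.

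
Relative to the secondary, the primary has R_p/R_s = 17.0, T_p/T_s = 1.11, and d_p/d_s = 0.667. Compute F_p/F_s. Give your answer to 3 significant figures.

L_p/L_s = (R_p/R_s)²(T_p/T_s)⁴ = (17.0)² × (1.11)⁴ = 438.7.
F_p/F_s = (L_p/L_s)/(d_p/d_s)² = 438.7 / (0.667)² = 986.1.

986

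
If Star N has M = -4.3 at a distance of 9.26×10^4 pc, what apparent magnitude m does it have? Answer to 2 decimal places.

m = M + 5 log₁₀(d/10 pc) = -4.3 + 5 log₁₀(9.26×10^4/10)
  = -4.3 + 5 × 3.967 = -4.3 + 19.83 = 15.53.

15.53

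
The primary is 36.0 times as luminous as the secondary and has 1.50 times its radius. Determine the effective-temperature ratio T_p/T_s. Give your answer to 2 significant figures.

2.0

L ∝ R²T⁴ gives T ∝ (L/R²)^(1/4), so
T_p/T_s = (36.0 / 1.50²)^(1/4) = (16.00)^(1/4) = 2.000.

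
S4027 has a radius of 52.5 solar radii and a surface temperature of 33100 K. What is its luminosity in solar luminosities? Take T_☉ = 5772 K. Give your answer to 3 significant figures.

2.98×10^6 solar luminosities

L/L_☉ = (R/R_☉)² (T/T_☉)⁴ = (52.5)² × (33100/5772)⁴
       = 2756 × (5.735)⁴ = 2756 × 1081 = 2.981×10^6.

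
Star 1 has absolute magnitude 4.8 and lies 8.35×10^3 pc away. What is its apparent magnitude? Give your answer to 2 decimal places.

19.41

m = M + 5 log₁₀(d/10 pc) = 4.8 + 5 log₁₀(8.35×10^3/10)
  = 4.8 + 5 × 2.922 = 4.8 + 14.61 = 19.41.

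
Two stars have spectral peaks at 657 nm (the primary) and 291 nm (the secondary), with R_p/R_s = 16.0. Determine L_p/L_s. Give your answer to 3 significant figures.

9.85

Wien's law gives T ∝ 1/λ_max, so T_p/T_s = λ_s/λ_p = 291/657 = 0.4429.
Then L ∝ R²T⁴ gives L_p/L_s = (16.0)² × (0.4429)⁴ = 256.0 × 0.03849 = 9.853.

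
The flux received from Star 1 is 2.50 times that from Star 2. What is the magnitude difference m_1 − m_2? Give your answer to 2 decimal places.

-0.99

m_1 − m_2 = −2.5 log₁₀(F_1/F_2) = −2.5 log₁₀(2.50) = −2.5 × (0.398) = -0.995.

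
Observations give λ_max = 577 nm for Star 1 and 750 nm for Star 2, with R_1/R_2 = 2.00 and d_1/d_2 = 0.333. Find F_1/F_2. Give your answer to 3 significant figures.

Wien's law: T_1/T_2 = λ_2/λ_1 = 750/577 = 1.300.
L_1/L_2 = (R_1/R_2)²(T_1/T_2)⁴ = (2.00)²(1.300)⁴ = 11.42.
F_1/F_2 = (L_1/L_2)/(d_1/d_2)² = 11.42/(0.333)² = 103.0.

103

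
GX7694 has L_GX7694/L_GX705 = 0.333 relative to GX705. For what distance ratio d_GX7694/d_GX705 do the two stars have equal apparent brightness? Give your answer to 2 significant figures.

Equal flux requires L_GX7694/d_GX7694² = L_GX705/d_GX705², so d_GX7694/d_GX705 = √(L_GX7694/L_GX705)
= √(0.333) = 0.5771.

0.58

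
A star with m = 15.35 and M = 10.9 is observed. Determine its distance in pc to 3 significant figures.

77.6 pc

m − M = 5 log₁₀(d/10 pc)
15.35 − (10.9) = 4.45 = 5 log₁₀(d/10)
d = 10 × 10^(4.45/5) = 10 × 10^0.890 = 77.62 pc.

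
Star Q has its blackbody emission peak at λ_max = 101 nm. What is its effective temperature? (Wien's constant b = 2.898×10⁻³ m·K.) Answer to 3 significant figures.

T = b/λ_max = 2.898×10⁻³ / (101×10⁻⁹) = 2.869×10^4 K.

2.87×10^4 K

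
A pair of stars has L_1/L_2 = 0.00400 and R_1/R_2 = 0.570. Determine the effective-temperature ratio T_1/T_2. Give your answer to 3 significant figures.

0.333

L ∝ R²T⁴ gives T ∝ (L/R²)^(1/4), so
T_1/T_2 = (0.00400 / 0.570²)^(1/4) = (0.01231)^(1/4) = 0.3331.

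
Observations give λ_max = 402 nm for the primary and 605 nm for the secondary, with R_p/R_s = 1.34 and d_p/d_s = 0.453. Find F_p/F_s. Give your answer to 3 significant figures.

Wien's law: T_p/T_s = λ_s/λ_p = 605/402 = 1.505.
L_p/L_s = (R_p/R_s)²(T_p/T_s)⁴ = (1.34)²(1.505)⁴ = 9.211.
F_p/F_s = (L_p/L_s)/(d_p/d_s)² = 9.211/(0.453)² = 44.89.

44.9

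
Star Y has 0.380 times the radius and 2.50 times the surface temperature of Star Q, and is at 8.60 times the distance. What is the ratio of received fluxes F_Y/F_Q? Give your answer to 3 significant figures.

L_Y/L_Q = (R_Y/R_Q)²(T_Y/T_Q)⁴ = (0.380)² × (2.50)⁴ = 5.641.
F_Y/F_Q = (L_Y/L_Q)/(d_Y/d_Q)² = 5.641 / (8.60)² = 0.07627.

0.0763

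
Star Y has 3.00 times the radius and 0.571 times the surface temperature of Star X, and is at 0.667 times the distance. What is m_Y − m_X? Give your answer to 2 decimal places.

L_Y/L_X = (3.00)²(0.571)⁴ = 0.9567.
F_Y/F_X = (L_Y/L_X)/(d_Y/d_X)² = 0.9567/0.4449 = 2.150.
m_Y − m_X = −2.5 log₁₀(2.150) = -0.83.

-0.83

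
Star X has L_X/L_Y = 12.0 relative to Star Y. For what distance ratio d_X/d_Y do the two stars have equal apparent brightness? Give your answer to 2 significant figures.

3.5

Equal flux requires L_X/d_X² = L_Y/d_Y², so d_X/d_Y = √(L_X/L_Y)
= √(12.0) = 3.464.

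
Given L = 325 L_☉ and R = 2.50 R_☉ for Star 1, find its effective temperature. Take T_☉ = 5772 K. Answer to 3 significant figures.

1.55×10^4 K

T/T_☉ = (L/L_☉)^(1/4) / (R/R_☉)^(1/2)
T = 5772 × (325)^(1/4) / √(2.50) = 5772 × 4.246 / 1.581 = 1.550×10^4 K.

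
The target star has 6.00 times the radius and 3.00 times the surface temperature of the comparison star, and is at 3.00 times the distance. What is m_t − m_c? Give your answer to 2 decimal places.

-6.28

L_t/L_c = (6.00)²(3.00)⁴ = 2916.
F_t/F_c = (L_t/L_c)/(d_t/d_c)² = 2916/9.000 = 324.0.
m_t − m_c = −2.5 log₁₀(324.0) = -6.28.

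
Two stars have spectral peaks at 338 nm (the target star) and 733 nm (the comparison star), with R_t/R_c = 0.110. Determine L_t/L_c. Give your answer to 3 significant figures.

0.268

Wien's law gives T ∝ 1/λ_max, so T_t/T_c = λ_c/λ_t = 733/338 = 2.169.
Then L ∝ R²T⁴ gives L_t/L_c = (0.110)² × (2.169)⁴ = 0.01210 × 22.12 = 0.2676.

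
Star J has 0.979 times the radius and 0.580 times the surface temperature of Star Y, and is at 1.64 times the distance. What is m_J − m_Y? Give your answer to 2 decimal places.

L_J/L_Y = (0.979)²(0.580)⁴ = 0.1085.
F_J/F_Y = (L_J/L_Y)/(d_J/d_Y)² = 0.1085/2.690 = 0.04033.
m_J − m_Y = −2.5 log₁₀(0.04033) = 3.49.

3.49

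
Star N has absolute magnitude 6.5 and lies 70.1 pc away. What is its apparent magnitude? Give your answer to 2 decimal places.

10.73

m = M + 5 log₁₀(d/10 pc) = 6.5 + 5 log₁₀(70.1/10)
  = 6.5 + 5 × 0.846 = 6.5 + 4.23 = 10.73.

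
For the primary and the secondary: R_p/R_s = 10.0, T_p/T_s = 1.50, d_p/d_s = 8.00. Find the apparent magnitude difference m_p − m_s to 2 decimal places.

-2.25

L_p/L_s = (10.0)²(1.50)⁴ = 506.2.
F_p/F_s = (L_p/L_s)/(d_p/d_s)² = 506.2/64.00 = 7.910.
m_p − m_s = −2.5 log₁₀(7.910) = -2.25.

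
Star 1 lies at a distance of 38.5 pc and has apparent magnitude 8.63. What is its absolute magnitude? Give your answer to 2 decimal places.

5.70

M = m − 5 log₁₀(d/10 pc) = 8.63 − 5 log₁₀(38.5/10)
  = 8.63 − 5 × 0.585 = 8.63 − 2.93 = 5.70.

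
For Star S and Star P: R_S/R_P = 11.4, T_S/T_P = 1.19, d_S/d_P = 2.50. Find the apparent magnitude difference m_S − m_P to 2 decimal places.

L_S/L_P = (11.4)²(1.19)⁴ = 260.6.
F_S/F_P = (L_S/L_P)/(d_S/d_P)² = 260.6/6.250 = 41.70.
m_S − m_P = −2.5 log₁₀(41.70) = -4.05.

-4.05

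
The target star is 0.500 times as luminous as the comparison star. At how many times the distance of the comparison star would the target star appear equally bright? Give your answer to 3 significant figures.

0.707

Equal flux requires L_t/d_t² = L_c/d_c², so d_t/d_c = √(L_t/L_c)
= √(0.500) = 0.7071.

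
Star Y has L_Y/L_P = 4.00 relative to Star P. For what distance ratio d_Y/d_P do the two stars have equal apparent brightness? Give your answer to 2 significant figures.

2.0

Equal flux requires L_Y/d_Y² = L_P/d_P², so d_Y/d_P = √(L_Y/L_P)
= √(4.00) = 2.000.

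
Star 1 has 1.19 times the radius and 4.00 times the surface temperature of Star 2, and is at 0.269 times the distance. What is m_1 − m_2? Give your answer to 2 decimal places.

-9.25

L_1/L_2 = (1.19)²(4.00)⁴ = 362.5.
F_1/F_2 = (L_1/L_2)/(d_1/d_2)² = 362.5/0.07236 = 5010.
m_1 − m_2 = −2.5 log₁₀(5010) = -9.25.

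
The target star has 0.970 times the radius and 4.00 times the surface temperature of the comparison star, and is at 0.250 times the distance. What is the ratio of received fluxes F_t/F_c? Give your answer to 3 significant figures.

L_t/L_c = (R_t/R_c)²(T_t/T_c)⁴ = (0.970)² × (4.00)⁴ = 240.9.
F_t/F_c = (L_t/L_c)/(d_t/d_c)² = 240.9 / (0.250)² = 3854.

3.85×10^3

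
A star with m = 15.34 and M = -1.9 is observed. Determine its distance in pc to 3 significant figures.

m − M = 5 log₁₀(d/10 pc)
15.34 − (-1.9) = 17.24 = 5 log₁₀(d/10)
d = 10 × 10^(17.24/5) = 10 × 10^3.448 = 2.805×10^4 pc.

2.81×10^4 pc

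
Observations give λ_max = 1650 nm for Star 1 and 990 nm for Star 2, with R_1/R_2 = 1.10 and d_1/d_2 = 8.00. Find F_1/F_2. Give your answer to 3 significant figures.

0.00245

Wien's law: T_1/T_2 = λ_2/λ_1 = 990/1650 = 0.6000.
L_1/L_2 = (R_1/R_2)²(T_1/T_2)⁴ = (1.10)²(0.6000)⁴ = 0.1568.
F_1/F_2 = (L_1/L_2)/(d_1/d_2)² = 0.1568/(8.00)² = 0.002450.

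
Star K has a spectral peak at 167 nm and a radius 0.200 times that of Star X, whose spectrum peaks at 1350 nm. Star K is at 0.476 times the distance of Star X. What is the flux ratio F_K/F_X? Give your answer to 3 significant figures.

754

Wien's law: T_K/T_X = λ_X/λ_K = 1350/167 = 8.084.
L_K/L_X = (R_K/R_X)²(T_K/T_X)⁴ = (0.200)²(8.084)⁴ = 170.8.
F_K/F_X = (L_K/L_X)/(d_K/d_X)² = 170.8/(0.476)² = 753.9.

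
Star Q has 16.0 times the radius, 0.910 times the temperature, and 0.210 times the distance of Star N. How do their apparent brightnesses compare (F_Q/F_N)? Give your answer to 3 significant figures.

L_Q/L_N = (R_Q/R_N)²(T_Q/T_N)⁴ = (16.0)² × (0.910)⁴ = 175.6.
F_Q/F_N = (L_Q/L_N)/(d_Q/d_N)² = 175.6 / (0.210)² = 3981.

3.98×10^3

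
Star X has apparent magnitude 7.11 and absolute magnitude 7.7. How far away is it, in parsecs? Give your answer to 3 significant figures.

7.62 pc

m − M = 5 log₁₀(d/10 pc)
7.11 − (7.7) = -0.59 = 5 log₁₀(d/10)
d = 10 × 10^(-0.59/5) = 10 × 10^-0.118 = 7.621 pc.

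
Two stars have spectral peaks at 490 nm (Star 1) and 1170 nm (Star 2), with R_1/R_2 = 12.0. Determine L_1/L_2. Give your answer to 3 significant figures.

4.68×10^3

Wien's law gives T ∝ 1/λ_max, so T_1/T_2 = λ_2/λ_1 = 1170/490 = 2.388.
Then L ∝ R²T⁴ gives L_1/L_2 = (12.0)² × (2.388)⁴ = 144.0 × 32.51 = 4681.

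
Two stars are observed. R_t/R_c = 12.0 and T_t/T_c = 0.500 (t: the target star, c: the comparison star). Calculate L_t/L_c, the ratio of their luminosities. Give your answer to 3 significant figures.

From the Stefan–Boltzmann law, L ∝ R²T⁴, so
L_t/L_c = (R_t/R_c)² (T_t/T_c)⁴ = (12.0)² × (0.500)⁴ = 144.0 × 0.06250 = 9.000.

9.00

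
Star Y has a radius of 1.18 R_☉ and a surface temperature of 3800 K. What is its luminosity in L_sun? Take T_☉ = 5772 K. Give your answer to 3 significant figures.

0.262 L_sun

L/L_☉ = (R/R_☉)² (T/T_☉)⁴ = (1.18)² × (3800/5772)⁴
       = 1.392 × (0.6584)⁴ = 1.392 × 0.1879 = 0.2616.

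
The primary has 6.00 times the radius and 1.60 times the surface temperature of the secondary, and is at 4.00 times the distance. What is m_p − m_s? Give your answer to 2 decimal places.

L_p/L_s = (6.00)²(1.60)⁴ = 235.9.
F_p/F_s = (L_p/L_s)/(d_p/d_s)² = 235.9/16.00 = 14.75.
m_p − m_s = −2.5 log₁₀(14.75) = -2.92.

-2.92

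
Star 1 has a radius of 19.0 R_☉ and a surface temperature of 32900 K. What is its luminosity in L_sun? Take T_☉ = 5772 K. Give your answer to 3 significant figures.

3.81×10^5 L_sun

L/L_☉ = (R/R_☉)² (T/T_☉)⁴ = (19.0)² × (32900/5772)⁴
       = 361.0 × (5.700)⁴ = 361.0 × 1056 = 3.811×10^5.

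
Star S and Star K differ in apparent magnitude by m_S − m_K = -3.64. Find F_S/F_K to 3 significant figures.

28.6

F_S/F_K = 10^(−(m_S − m_K)/2.5) = 10^(3.64/2.5) = 10^1.456 = 28.58.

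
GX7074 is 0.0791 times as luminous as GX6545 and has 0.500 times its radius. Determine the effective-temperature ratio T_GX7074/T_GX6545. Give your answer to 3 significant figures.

L ∝ R²T⁴ gives T ∝ (L/R²)^(1/4), so
T_GX7074/T_GX6545 = (0.0791 / 0.500²)^(1/4) = (0.3164)^(1/4) = 0.7500.

0.750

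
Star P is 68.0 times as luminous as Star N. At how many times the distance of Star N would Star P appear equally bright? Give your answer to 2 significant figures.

Equal flux requires L_P/d_P² = L_N/d_N², so d_P/d_N = √(L_P/L_N)
= √(68.0) = 8.246.

8.2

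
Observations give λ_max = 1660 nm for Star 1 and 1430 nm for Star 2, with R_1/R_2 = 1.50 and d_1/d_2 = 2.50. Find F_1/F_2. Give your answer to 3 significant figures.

0.198

Wien's law: T_1/T_2 = λ_2/λ_1 = 1430/1660 = 0.8614.
L_1/L_2 = (R_1/R_2)²(T_1/T_2)⁴ = (1.50)²(0.8614)⁴ = 1.239.
F_1/F_2 = (L_1/L_2)/(d_1/d_2)² = 1.239/(2.50)² = 0.1983.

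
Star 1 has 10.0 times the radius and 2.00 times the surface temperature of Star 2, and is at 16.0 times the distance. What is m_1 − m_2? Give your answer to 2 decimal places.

L_1/L_2 = (10.0)²(2.00)⁴ = 1600.
F_1/F_2 = (L_1/L_2)/(d_1/d_2)² = 1600/256.0 = 6.250.
m_1 − m_2 = −2.5 log₁₀(6.250) = -1.99.

-1.99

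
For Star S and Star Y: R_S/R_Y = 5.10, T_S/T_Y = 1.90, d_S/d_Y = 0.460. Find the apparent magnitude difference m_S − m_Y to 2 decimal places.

-8.01

L_S/L_Y = (5.10)²(1.90)⁴ = 339.0.
F_S/F_Y = (L_S/L_Y)/(d_S/d_Y)² = 339.0/0.2116 = 1602.
m_S − m_Y = −2.5 log₁₀(1602) = -8.01.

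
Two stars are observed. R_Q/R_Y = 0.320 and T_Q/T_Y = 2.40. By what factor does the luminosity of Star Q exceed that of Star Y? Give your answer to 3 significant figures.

From the Stefan–Boltzmann law, L ∝ R²T⁴, so
L_Q/L_Y = (R_Q/R_Y)² (T_Q/T_Y)⁴ = (0.320)² × (2.40)⁴ = 0.1024 × 33.18 = 3.397.

3.40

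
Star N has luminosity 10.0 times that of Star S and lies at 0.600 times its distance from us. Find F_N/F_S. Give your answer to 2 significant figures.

28

F = L/(4πd²), so F_N/F_S = (L_N/L_S) / (d_N/d_S)²
= 10.0 / (0.600)² = 10.0 / 0.3600 = 27.78.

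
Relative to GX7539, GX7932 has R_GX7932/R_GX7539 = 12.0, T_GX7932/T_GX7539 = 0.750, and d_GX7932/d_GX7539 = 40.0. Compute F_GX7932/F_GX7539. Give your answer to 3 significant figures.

0.0285

L_GX7932/L_GX7539 = (R_GX7932/R_GX7539)²(T_GX7932/T_GX7539)⁴ = (12.0)² × (0.750)⁴ = 45.56.
F_GX7932/F_GX7539 = (L_GX7932/L_GX7539)/(d_GX7932/d_GX7539)² = 45.56 / (40.0)² = 0.02848.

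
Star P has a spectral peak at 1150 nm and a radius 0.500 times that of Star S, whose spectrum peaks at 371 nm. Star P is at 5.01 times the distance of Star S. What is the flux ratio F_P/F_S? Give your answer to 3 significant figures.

Wien's law: T_P/T_S = λ_S/λ_P = 371/1150 = 0.3226.
L_P/L_S = (R_P/R_S)²(T_P/T_S)⁴ = (0.500)²(0.3226)⁴ = 0.002708.
F_P/F_S = (L_P/L_S)/(d_P/d_S)² = 0.002708/(5.01)² = 1.079×10^-4.

1.08×10^-4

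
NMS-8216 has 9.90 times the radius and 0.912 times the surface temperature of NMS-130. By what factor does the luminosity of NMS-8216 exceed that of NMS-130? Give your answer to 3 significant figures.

From the Stefan–Boltzmann law, L ∝ R²T⁴, so
L_NMS-8216/L_NMS-130 = (R_NMS-8216/R_NMS-130)² (T_NMS-8216/T_NMS-130)⁴ = (9.90)² × (0.912)⁴ = 98.01 × 0.6918 = 67.80.

67.8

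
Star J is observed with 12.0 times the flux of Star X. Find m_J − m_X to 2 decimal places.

m_J − m_X = −2.5 log₁₀(F_J/F_X) = −2.5 log₁₀(12.0) = −2.5 × (1.079) = -2.698.

-2.70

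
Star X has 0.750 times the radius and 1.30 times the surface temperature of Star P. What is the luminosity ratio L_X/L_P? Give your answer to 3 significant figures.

1.61

From the Stefan–Boltzmann law, L ∝ R²T⁴, so
L_X/L_P = (R_X/R_P)² (T_X/T_P)⁴ = (0.750)² × (1.30)⁴ = 0.5625 × 2.856 = 1.607.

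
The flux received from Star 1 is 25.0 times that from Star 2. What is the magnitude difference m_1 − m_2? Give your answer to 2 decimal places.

m_1 − m_2 = −2.5 log₁₀(F_1/F_2) = −2.5 log₁₀(25.0) = −2.5 × (1.398) = -3.495.

-3.49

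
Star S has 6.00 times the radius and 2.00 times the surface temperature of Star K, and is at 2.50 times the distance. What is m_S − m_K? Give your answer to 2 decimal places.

L_S/L_K = (6.00)²(2.00)⁴ = 576.0.
F_S/F_K = (L_S/L_K)/(d_S/d_K)² = 576.0/6.250 = 92.16.
m_S − m_K = −2.5 log₁₀(92.16) = -4.91.

-4.91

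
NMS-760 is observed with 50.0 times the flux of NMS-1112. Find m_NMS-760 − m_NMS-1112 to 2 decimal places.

-4.25

m_NMS-760 − m_NMS-1112 = −2.5 log₁₀(F_NMS-760/F_NMS-1112) = −2.5 log₁₀(50.0) = −2.5 × (1.699) = -4.247.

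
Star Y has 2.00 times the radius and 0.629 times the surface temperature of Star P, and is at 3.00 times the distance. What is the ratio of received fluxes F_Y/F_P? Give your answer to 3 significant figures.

L_Y/L_P = (R_Y/R_P)²(T_Y/T_P)⁴ = (2.00)² × (0.629)⁴ = 0.6261.
F_Y/F_P = (L_Y/L_P)/(d_Y/d_P)² = 0.6261 / (3.00)² = 0.06957.

0.0696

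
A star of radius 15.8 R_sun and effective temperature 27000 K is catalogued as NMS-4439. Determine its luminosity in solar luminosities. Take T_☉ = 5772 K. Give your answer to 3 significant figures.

1.20×10^5 solar luminosities

L/L_☉ = (R/R_☉)² (T/T_☉)⁴ = (15.8)² × (27000/5772)⁴
       = 249.6 × (4.678)⁴ = 249.6 × 478.8 = 1.195×10^5.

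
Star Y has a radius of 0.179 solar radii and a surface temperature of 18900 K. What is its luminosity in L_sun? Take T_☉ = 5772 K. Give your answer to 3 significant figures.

3.68 L_sun

L/L_☉ = (R/R_☉)² (T/T_☉)⁴ = (0.179)² × (18900/5772)⁴
       = 0.03204 × (3.274)⁴ = 0.03204 × 115.0 = 3.683.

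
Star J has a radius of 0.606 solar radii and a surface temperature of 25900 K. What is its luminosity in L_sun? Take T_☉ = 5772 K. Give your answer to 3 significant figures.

L/L_☉ = (R/R_☉)² (T/T_☉)⁴ = (0.606)² × (25900/5772)⁴
       = 0.3672 × (4.487)⁴ = 0.3672 × 405.4 = 148.9.

149 L_sun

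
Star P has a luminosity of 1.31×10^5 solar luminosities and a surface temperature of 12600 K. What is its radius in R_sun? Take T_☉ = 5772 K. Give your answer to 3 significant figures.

R/R_☉ = √(L/L_☉) / (T/T_☉)² = √(1.31×10^5) / (2.183)²
       = 361.9 / 4.765 = 75.95.

76.0 R_sun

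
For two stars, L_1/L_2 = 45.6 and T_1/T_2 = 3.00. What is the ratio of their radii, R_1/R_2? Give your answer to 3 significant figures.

L ∝ R²T⁴ gives R ∝ √L / T², so
R_1/R_2 = √(45.6) / (3.00)² = 6.753 / 9.000 = 0.7503.

0.750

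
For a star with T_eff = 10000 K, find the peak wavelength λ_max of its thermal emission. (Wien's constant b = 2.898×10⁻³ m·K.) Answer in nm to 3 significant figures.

λ_max = b/T = 2.898×10⁻³ / 10000 = 2.90×10^-7 m = 289.8 nm.

290 nm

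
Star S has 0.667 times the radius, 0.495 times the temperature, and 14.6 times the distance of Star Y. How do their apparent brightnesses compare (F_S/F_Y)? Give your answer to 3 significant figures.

L_S/L_Y = (R_S/R_Y)²(T_S/T_Y)⁴ = (0.667)² × (0.495)⁴ = 0.02671.
F_S/F_Y = (L_S/L_Y)/(d_S/d_Y)² = 0.02671 / (14.6)² = 1.253×10^-4.

1.25×10^-4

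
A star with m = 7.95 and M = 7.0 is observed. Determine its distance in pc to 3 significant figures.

15.5 pc

m − M = 5 log₁₀(d/10 pc)
7.95 − (7.0) = 0.95 = 5 log₁₀(d/10)
d = 10 × 10^(0.95/5) = 10 × 10^0.190 = 15.49 pc.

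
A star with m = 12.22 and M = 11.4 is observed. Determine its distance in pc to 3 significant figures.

m − M = 5 log₁₀(d/10 pc)
12.22 − (11.4) = 0.82 = 5 log₁₀(d/10)
d = 10 × 10^(0.82/5) = 10 × 10^0.164 = 14.59 pc.

14.6 pc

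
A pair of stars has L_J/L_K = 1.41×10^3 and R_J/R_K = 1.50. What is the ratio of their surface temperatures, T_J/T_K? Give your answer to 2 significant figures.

5.0

L ∝ R²T⁴ gives T ∝ (L/R²)^(1/4), so
T_J/T_K = (1.41×10^3 / 1.50²)^(1/4) = (626.7)^(1/4) = 5.003.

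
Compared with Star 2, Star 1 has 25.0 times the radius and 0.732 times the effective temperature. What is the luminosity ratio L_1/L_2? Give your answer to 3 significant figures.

179

From the Stefan–Boltzmann law, L ∝ R²T⁴, so
L_1/L_2 = (R_1/R_2)² (T_1/T_2)⁴ = (25.0)² × (0.732)⁴ = 625.0 × 0.2871 = 179.4.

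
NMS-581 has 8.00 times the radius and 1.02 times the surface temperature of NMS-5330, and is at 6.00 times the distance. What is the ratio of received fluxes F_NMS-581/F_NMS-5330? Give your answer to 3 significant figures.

1.92

L_NMS-581/L_NMS-5330 = (R_NMS-581/R_NMS-5330)²(T_NMS-581/T_NMS-5330)⁴ = (8.00)² × (1.02)⁴ = 69.28.
F_NMS-581/F_NMS-5330 = (L_NMS-581/L_NMS-5330)/(d_NMS-581/d_NMS-5330)² = 69.28 / (6.00)² = 1.924.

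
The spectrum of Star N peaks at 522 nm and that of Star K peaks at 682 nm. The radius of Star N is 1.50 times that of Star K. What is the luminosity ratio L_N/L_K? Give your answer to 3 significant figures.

6.56

Wien's law gives T ∝ 1/λ_max, so T_N/T_K = λ_K/λ_N = 682/522 = 1.307.
Then L ∝ R²T⁴ gives L_N/L_K = (1.50)² × (1.307)⁴ = 2.250 × 2.914 = 6.556.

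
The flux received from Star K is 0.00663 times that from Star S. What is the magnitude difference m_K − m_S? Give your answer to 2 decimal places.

m_K − m_S = −2.5 log₁₀(F_K/F_S) = −2.5 log₁₀(0.00663) = −2.5 × (-2.178) = 5.446.

5.45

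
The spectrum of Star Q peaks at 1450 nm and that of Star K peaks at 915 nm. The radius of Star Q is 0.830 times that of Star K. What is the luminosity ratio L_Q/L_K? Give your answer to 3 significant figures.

Wien's law gives T ∝ 1/λ_max, so T_Q/T_K = λ_K/λ_Q = 915/1450 = 0.6310.
Then L ∝ R²T⁴ gives L_Q/L_K = (0.830)² × (0.6310)⁴ = 0.6889 × 0.1586 = 0.1092.

0.109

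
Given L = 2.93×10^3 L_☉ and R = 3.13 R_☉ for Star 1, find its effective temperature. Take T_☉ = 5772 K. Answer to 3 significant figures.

2.40×10^4 K

T/T_☉ = (L/L_☉)^(1/4) / (R/R_☉)^(1/2)
T = 5772 × (2.93×10^3)^(1/4) / √(3.13) = 5772 × 7.357 / 1.769 = 2.400×10^4 K.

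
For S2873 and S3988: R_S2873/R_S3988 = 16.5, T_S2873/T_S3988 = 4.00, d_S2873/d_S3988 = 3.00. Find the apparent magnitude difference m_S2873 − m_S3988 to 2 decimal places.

L_S2873/L_S3988 = (16.5)²(4.00)⁴ = 6.970×10^4.
F_S2873/F_S3988 = (L_S2873/L_S3988)/(d_S2873/d_S3988)² = 6.970×10^4/9.000 = 7744.
m_S2873 − m_S3988 = −2.5 log₁₀(7744) = -9.72.

-9.72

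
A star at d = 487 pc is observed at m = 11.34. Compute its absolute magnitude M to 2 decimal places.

M = m − 5 log₁₀(d/10 pc) = 11.34 − 5 log₁₀(487/10)
  = 11.34 − 5 × 1.688 = 11.34 − 8.44 = 2.90.

2.90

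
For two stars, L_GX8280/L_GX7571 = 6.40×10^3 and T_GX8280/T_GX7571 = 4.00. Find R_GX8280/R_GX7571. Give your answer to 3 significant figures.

L ∝ R²T⁴ gives R ∝ √L / T², so
R_GX8280/R_GX7571 = √(6.40×10^3) / (4.00)² = 80.00 / 16.00 = 5.000.

5.00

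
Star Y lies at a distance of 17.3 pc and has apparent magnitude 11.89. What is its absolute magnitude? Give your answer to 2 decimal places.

10.70

M = m − 5 log₁₀(d/10 pc) = 11.89 − 5 log₁₀(17.3/10)
  = 11.89 − 5 × 0.238 = 11.89 − 1.19 = 10.70.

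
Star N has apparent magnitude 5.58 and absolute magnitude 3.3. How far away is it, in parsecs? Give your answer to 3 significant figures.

28.6 pc

m − M = 5 log₁₀(d/10 pc)
5.58 − (3.3) = 2.28 = 5 log₁₀(d/10)
d = 10 × 10^(2.28/5) = 10 × 10^0.456 = 28.58 pc.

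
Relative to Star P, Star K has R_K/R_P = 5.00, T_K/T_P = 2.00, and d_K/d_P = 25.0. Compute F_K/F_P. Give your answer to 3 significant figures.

0.640

L_K/L_P = (R_K/R_P)²(T_K/T_P)⁴ = (5.00)² × (2.00)⁴ = 400.0.
F_K/F_P = (L_K/L_P)/(d_K/d_P)² = 400.0 / (25.0)² = 0.6400.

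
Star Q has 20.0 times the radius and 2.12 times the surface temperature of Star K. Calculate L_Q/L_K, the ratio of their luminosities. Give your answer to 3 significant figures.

8.08×10^3

From the Stefan–Boltzmann law, L ∝ R²T⁴, so
L_Q/L_K = (R_Q/R_K)² (T_Q/T_K)⁴ = (20.0)² × (2.12)⁴ = 400.0 × 20.20 = 8080.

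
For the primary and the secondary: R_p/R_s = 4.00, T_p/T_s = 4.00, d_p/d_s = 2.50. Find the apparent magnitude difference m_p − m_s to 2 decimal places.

-7.04

L_p/L_s = (4.00)²(4.00)⁴ = 4096.
F_p/F_s = (L_p/L_s)/(d_p/d_s)² = 4096/6.250 = 655.4.
m_p − m_s = −2.5 log₁₀(655.4) = -7.04.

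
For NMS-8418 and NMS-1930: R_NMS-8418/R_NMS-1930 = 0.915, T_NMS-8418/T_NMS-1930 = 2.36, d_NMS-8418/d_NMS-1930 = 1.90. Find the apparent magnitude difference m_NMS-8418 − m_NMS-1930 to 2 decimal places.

-2.14

L_NMS-8418/L_NMS-1930 = (0.915)²(2.36)⁴ = 25.97.
F_NMS-8418/F_NMS-1930 = (L_NMS-8418/L_NMS-1930)/(d_NMS-8418/d_NMS-1930)² = 25.97/3.610 = 7.194.
m_NMS-8418 − m_NMS-1930 = −2.5 log₁₀(7.194) = -2.14.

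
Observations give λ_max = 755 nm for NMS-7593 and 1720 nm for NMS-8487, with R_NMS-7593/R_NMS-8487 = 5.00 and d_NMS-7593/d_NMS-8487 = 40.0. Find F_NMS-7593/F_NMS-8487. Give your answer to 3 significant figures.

Wien's law: T_NMS-7593/T_NMS-8487 = λ_NMS-8487/λ_NMS-7593 = 1720/755 = 2.278.
L_NMS-7593/L_NMS-8487 = (R_NMS-7593/R_NMS-8487)²(T_NMS-7593/T_NMS-8487)⁴ = (5.00)²(2.278)⁴ = 673.4.
F_NMS-7593/F_NMS-8487 = (L_NMS-7593/L_NMS-8487)/(d_NMS-7593/d_NMS-8487)² = 673.4/(40.0)² = 0.4209.

0.421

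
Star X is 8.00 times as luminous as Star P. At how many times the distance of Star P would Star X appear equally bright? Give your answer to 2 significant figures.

2.8

Equal flux requires L_X/d_X² = L_P/d_P², so d_X/d_P = √(L_X/L_P)
= √(8.00) = 2.828.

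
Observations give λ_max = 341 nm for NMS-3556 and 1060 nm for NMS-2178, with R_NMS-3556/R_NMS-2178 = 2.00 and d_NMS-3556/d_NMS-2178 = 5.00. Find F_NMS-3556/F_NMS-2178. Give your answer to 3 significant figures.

Wien's law: T_NMS-3556/T_NMS-2178 = λ_NMS-2178/λ_NMS-3556 = 1060/341 = 3.109.
L_NMS-3556/L_NMS-2178 = (R_NMS-3556/R_NMS-2178)²(T_NMS-3556/T_NMS-2178)⁴ = (2.00)²(3.109)⁴ = 373.5.
F_NMS-3556/F_NMS-2178 = (L_NMS-3556/L_NMS-2178)/(d_NMS-3556/d_NMS-2178)² = 373.5/(5.00)² = 14.94.

14.9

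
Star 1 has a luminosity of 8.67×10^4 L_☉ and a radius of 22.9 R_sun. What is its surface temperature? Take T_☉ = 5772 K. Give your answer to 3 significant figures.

T/T_☉ = (L/L_☉)^(1/4) / (R/R_☉)^(1/2)
T = 5772 × (8.67×10^4)^(1/4) / √(22.9) = 5772 × 17.16 / 4.785 = 2.070×10^4 K.

2.07×10^4 K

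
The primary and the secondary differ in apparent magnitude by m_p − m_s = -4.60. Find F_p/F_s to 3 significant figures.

F_p/F_s = 10^(−(m_p − m_s)/2.5) = 10^(4.60/2.5) = 10^1.840 = 69.18.

69.2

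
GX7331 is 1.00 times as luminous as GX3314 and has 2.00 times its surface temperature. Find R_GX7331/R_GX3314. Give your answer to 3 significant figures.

L ∝ R²T⁴ gives R ∝ √L / T², so
R_GX7331/R_GX3314 = √(1.00) / (2.00)² = 1.000 / 4.000 = 0.2500.

0.250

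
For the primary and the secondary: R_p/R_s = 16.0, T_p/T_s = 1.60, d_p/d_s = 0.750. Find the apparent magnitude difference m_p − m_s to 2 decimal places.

L_p/L_s = (16.0)²(1.60)⁴ = 1678.
F_p/F_s = (L_p/L_s)/(d_p/d_s)² = 1678/0.5625 = 2983.
m_p − m_s = −2.5 log₁₀(2983) = -8.69.

-8.69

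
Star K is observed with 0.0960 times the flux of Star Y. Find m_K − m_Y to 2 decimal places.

2.54

m_K − m_Y = −2.5 log₁₀(F_K/F_Y) = −2.5 log₁₀(0.0960) = −2.5 × (-1.018) = 2.544.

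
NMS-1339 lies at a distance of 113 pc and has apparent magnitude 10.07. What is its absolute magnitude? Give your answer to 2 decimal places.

M = m − 5 log₁₀(d/10 pc) = 10.07 − 5 log₁₀(113/10)
  = 10.07 − 5 × 1.053 = 10.07 − 5.27 = 4.80.

4.80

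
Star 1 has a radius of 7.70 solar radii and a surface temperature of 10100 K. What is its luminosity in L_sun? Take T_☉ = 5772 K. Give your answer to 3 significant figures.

L/L_☉ = (R/R_☉)² (T/T_☉)⁴ = (7.70)² × (10100/5772)⁴
       = 59.29 × (1.750)⁴ = 59.29 × 9.375 = 555.9.

556 L_sun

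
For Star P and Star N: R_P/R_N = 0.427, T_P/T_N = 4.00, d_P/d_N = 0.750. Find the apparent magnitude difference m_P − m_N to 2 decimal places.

L_P/L_N = (0.427)²(4.00)⁴ = 46.68.
F_P/F_N = (L_P/L_N)/(d_P/d_N)² = 46.68/0.5625 = 82.98.
m_P − m_N = −2.5 log₁₀(82.98) = -4.80.

-4.80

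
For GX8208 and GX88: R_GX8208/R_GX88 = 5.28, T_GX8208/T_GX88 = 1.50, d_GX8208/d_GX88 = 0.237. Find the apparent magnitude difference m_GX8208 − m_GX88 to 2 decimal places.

-8.50

L_GX8208/L_GX88 = (5.28)²(1.50)⁴ = 141.1.
F_GX8208/F_GX88 = (L_GX8208/L_GX88)/(d_GX8208/d_GX88)² = 141.1/0.05617 = 2513.
m_GX8208 − m_GX88 = −2.5 log₁₀(2513) = -8.50.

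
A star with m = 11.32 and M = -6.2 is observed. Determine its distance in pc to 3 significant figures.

m − M = 5 log₁₀(d/10 pc)
11.32 − (-6.2) = 17.52 = 5 log₁₀(d/10)
d = 10 × 10^(17.52/5) = 10 × 10^3.504 = 3.192×10^4 pc.

3.19×10^4 pc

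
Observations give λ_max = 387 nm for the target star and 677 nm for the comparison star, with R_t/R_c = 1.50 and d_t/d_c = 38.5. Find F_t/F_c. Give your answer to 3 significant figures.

0.0142

Wien's law: T_t/T_c = λ_c/λ_t = 677/387 = 1.749.
L_t/L_c = (R_t/R_c)²(T_t/T_c)⁴ = (1.50)²(1.749)⁴ = 21.07.
F_t/F_c = (L_t/L_c)/(d_t/d_c)² = 21.07/(38.5)² = 0.01422.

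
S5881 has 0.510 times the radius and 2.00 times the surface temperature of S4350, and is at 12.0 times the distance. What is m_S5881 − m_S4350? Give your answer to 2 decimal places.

L_S5881/L_S4350 = (0.510)²(2.00)⁴ = 4.162.
F_S5881/F_S4350 = (L_S5881/L_S4350)/(d_S5881/d_S4350)² = 4.162/144.0 = 0.02890.
m_S5881 − m_S4350 = −2.5 log₁₀(0.02890) = 3.85.

3.85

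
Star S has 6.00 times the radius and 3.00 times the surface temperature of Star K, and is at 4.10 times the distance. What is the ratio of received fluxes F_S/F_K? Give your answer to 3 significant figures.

L_S/L_K = (R_S/R_K)²(T_S/T_K)⁴ = (6.00)² × (3.00)⁴ = 2916.
F_S/F_K = (L_S/L_K)/(d_S/d_K)² = 2916 / (4.10)² = 173.5.

173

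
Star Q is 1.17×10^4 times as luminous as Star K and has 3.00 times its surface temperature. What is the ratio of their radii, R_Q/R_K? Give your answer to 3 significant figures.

12.0

L ∝ R²T⁴ gives R ∝ √L / T², so
R_Q/R_K = √(1.17×10^4) / (3.00)² = 108.2 / 9.000 = 12.02.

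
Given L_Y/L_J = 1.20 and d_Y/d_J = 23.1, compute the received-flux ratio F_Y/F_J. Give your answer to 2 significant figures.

0.0022

F = L/(4πd²), so F_Y/F_J = (L_Y/L_J) / (d_Y/d_J)²
= 1.20 / (23.1)² = 1.20 / 533.6 = 0.002249.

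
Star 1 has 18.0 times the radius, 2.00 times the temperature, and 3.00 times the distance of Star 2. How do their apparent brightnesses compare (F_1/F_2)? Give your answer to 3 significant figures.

L_1/L_2 = (R_1/R_2)²(T_1/T_2)⁴ = (18.0)² × (2.00)⁴ = 5184.
F_1/F_2 = (L_1/L_2)/(d_1/d_2)² = 5184 / (3.00)² = 576.0.

576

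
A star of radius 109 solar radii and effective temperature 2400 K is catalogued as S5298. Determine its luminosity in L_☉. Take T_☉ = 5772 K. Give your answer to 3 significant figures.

355 L_☉

L/L_☉ = (R/R_☉)² (T/T_☉)⁴ = (109)² × (2400/5772)⁴
       = 1.188×10^4 × (0.4158)⁴ = 1.188×10^4 × 0.02989 = 355.1.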